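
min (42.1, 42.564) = 42.1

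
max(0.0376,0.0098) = 0.0376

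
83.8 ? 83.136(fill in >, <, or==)>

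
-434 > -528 True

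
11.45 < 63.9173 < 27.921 False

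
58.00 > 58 False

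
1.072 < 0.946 False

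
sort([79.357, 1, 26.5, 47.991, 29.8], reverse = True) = [79.357, 47.991, 29.8, 26.5, 1]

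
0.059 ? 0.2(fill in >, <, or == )<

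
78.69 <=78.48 False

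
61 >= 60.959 True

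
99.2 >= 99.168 True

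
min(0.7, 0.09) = 0.09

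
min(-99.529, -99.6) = -99.6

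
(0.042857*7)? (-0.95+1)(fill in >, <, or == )>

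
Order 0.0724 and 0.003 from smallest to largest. 0.003, 0.0724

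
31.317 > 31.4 False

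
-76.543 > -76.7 True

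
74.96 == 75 False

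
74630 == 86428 False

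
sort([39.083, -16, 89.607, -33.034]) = [-33.034, -16, 39.083, 89.607]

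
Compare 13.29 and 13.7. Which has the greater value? 13.7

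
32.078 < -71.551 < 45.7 False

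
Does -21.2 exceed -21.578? Yes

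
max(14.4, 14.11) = 14.4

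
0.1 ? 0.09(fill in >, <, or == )>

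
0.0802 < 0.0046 False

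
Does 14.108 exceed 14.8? No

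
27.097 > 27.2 False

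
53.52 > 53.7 False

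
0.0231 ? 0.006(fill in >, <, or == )>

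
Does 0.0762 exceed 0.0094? Yes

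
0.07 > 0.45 False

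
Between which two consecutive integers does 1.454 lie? 1 and 2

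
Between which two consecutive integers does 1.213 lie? 1 and 2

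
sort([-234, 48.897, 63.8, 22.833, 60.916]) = [-234, 22.833, 48.897, 60.916, 63.8]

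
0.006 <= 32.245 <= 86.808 True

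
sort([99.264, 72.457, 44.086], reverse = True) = [99.264, 72.457, 44.086]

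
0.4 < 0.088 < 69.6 False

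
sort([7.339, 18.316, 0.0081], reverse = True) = [18.316, 7.339, 0.0081]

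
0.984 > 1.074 False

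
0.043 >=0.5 False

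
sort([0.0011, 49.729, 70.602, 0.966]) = [0.0011, 0.966, 49.729, 70.602]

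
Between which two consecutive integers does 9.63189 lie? 9 and 10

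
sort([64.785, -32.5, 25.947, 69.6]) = [-32.5, 25.947, 64.785, 69.6]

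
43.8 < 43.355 False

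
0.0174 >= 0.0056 True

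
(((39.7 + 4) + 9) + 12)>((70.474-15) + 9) True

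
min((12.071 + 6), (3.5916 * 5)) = 17.958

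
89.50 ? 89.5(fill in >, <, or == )==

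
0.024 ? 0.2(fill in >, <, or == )<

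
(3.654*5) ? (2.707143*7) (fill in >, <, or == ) <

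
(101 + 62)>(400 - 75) False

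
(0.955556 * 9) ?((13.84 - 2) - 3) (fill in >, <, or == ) <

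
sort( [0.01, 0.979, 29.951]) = [0.01, 0.979, 29.951]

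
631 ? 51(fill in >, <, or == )>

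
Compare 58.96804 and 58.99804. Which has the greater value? 58.99804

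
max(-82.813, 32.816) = 32.816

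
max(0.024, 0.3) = 0.3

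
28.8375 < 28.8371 False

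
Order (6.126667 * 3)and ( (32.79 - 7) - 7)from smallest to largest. (6.126667 * 3), ( (32.79 - 7) - 7)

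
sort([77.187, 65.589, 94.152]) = [65.589, 77.187, 94.152]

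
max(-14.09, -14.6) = -14.09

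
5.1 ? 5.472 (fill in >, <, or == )<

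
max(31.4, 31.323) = 31.4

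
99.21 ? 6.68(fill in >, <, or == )>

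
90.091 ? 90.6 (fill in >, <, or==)<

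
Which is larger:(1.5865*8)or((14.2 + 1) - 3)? (1.5865*8)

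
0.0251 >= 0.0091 True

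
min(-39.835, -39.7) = -39.835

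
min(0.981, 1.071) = 0.981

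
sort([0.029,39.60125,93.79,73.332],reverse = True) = [93.79,73.332,39.60125,0.029]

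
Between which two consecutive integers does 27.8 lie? 27 and 28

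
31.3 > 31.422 False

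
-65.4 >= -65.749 True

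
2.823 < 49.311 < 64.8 True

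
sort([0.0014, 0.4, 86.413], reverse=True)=[86.413, 0.4, 0.0014]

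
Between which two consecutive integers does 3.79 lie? 3 and 4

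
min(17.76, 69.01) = 17.76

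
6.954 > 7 False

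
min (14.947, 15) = 14.947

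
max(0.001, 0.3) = 0.3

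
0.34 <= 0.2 False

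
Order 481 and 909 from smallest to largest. 481, 909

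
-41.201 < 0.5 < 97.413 True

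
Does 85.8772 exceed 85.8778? No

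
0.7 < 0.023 False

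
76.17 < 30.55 False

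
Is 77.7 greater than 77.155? Yes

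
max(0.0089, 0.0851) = 0.0851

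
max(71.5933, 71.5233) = 71.5933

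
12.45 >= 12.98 False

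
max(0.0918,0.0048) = 0.0918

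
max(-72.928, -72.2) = -72.2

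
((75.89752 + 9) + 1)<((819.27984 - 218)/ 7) False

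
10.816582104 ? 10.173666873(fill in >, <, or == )>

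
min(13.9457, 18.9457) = 13.9457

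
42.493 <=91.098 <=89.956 False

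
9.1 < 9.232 True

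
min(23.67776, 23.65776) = 23.65776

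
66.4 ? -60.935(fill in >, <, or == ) >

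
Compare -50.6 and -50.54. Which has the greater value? -50.54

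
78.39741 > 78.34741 True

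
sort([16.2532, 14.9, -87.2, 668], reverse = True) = [668, 16.2532, 14.9, -87.2]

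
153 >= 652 False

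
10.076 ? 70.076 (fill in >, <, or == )<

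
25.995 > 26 False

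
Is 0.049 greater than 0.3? No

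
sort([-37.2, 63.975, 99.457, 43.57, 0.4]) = [-37.2, 0.4, 43.57, 63.975, 99.457]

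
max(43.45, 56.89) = 56.89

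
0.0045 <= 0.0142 True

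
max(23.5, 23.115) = 23.5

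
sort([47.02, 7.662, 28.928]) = [7.662, 28.928, 47.02]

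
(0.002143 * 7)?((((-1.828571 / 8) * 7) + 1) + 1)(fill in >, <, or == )<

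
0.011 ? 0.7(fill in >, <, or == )<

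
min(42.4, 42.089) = 42.089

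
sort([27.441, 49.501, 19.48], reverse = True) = [49.501, 27.441, 19.48]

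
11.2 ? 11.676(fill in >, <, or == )<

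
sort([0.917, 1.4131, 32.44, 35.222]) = [0.917, 1.4131, 32.44, 35.222]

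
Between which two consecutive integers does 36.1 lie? 36 and 37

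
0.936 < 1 True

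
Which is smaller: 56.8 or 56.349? 56.349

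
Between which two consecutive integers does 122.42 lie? 122 and 123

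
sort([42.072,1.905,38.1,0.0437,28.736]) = [0.0437,1.905,28.736,38.1,42.072]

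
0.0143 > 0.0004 True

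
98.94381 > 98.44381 True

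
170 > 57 True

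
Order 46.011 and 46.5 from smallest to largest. 46.011,46.5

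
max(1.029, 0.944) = 1.029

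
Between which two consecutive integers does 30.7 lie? 30 and 31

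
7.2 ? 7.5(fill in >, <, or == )<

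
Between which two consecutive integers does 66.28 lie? 66 and 67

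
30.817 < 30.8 False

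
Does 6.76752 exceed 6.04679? Yes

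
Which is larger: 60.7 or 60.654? 60.7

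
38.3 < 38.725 True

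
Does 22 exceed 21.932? Yes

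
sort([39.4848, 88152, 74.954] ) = [39.4848, 74.954, 88152]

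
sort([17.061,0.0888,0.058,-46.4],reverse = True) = [17.061,0.0888,0.058,-46.4]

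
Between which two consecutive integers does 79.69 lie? 79 and 80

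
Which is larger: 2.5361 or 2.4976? 2.5361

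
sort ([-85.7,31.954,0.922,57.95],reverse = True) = [57.95,31.954,0.922,-85.7]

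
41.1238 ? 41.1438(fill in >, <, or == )<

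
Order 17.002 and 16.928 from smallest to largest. 16.928, 17.002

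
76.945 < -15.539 False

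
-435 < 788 True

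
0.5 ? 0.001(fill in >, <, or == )>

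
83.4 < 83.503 True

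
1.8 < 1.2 False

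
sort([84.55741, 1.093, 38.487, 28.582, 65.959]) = [1.093, 28.582, 38.487, 65.959, 84.55741]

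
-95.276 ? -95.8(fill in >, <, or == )>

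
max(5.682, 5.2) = 5.682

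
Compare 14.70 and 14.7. They are equal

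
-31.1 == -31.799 False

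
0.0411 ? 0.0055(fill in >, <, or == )>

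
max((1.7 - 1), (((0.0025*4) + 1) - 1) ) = 0.7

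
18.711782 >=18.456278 True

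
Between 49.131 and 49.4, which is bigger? 49.4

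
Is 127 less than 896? Yes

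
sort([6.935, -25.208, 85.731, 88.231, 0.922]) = [-25.208, 0.922, 6.935, 85.731, 88.231]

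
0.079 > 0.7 False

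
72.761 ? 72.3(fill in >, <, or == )>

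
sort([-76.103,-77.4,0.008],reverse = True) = [0.008,-76.103,-77.4]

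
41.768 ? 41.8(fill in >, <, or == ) <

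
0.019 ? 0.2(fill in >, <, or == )<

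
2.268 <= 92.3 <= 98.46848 True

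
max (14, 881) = 881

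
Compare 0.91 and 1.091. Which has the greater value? 1.091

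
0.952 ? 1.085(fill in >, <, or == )<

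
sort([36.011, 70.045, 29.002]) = [29.002, 36.011, 70.045]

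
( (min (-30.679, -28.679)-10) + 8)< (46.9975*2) True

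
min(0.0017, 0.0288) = 0.0017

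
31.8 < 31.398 False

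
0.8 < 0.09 False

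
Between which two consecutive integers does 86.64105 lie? 86 and 87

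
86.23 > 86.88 False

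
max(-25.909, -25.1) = -25.1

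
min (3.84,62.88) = 3.84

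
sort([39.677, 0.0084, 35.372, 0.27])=[0.0084, 0.27, 35.372, 39.677]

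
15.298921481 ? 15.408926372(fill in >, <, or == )<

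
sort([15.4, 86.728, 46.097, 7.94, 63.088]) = [7.94, 15.4, 46.097, 63.088, 86.728]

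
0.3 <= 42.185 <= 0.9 False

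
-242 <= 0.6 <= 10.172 True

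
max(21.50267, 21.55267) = 21.55267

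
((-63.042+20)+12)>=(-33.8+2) True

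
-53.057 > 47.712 False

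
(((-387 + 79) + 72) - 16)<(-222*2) False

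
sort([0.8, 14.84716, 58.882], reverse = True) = [58.882, 14.84716, 0.8]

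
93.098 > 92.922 True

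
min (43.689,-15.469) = -15.469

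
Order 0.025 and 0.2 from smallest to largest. 0.025, 0.2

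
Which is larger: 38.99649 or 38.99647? 38.99649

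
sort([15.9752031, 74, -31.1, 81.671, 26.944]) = [-31.1, 15.9752031, 26.944, 74, 81.671]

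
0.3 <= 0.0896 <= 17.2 False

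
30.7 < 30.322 False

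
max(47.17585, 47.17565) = 47.17585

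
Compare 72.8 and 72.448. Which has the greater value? 72.8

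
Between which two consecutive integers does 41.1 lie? 41 and 42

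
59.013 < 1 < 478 False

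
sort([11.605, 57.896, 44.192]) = [11.605, 44.192, 57.896]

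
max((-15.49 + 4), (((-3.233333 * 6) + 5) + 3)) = -11.399998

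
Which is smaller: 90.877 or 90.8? 90.8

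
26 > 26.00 False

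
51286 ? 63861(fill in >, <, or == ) <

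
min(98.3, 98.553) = 98.3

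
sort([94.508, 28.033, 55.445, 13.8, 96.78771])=[13.8, 28.033, 55.445, 94.508, 96.78771]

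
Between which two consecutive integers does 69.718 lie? 69 and 70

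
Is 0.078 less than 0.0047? No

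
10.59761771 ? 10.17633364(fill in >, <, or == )>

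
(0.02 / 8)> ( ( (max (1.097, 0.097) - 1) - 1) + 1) False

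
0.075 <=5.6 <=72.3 True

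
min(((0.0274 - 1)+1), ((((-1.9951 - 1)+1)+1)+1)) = 0.0049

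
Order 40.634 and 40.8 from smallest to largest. 40.634, 40.8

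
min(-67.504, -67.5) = -67.504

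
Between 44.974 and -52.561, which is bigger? 44.974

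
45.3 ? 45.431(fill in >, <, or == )<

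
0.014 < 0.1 True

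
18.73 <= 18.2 False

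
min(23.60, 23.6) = 23.60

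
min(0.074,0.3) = 0.074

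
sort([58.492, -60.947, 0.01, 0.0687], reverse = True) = [58.492, 0.0687, 0.01, -60.947]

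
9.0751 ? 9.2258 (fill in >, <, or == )<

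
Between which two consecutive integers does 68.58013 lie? 68 and 69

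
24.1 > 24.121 False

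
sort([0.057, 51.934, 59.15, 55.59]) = [0.057, 51.934, 55.59, 59.15]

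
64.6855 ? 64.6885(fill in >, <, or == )<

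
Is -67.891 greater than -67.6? No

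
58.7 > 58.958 False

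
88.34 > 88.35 False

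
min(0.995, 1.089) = 0.995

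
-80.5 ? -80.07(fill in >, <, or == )<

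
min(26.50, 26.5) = 26.50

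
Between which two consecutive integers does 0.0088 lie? 0 and 1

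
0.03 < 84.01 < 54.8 False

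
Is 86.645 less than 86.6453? Yes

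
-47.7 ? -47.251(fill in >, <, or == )<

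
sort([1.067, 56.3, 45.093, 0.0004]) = [0.0004, 1.067, 45.093, 56.3]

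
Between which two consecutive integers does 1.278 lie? 1 and 2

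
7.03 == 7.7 False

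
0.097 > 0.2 False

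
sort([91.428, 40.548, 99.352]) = [40.548, 91.428, 99.352]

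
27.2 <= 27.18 False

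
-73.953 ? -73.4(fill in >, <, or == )<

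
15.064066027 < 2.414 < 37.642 False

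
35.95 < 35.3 False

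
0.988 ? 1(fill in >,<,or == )<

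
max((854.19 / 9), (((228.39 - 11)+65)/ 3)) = 94.91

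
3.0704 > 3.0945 False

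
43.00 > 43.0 False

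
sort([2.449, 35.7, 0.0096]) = [0.0096, 2.449, 35.7]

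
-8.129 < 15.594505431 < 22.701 True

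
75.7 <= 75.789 True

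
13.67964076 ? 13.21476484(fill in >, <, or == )>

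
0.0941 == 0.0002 False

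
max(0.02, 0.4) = 0.4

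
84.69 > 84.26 True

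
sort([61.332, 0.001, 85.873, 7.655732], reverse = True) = [85.873, 61.332, 7.655732, 0.001]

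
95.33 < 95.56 True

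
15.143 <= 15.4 True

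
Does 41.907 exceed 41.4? Yes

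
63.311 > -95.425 True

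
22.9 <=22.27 False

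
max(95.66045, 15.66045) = 95.66045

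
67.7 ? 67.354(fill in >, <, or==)>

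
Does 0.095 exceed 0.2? No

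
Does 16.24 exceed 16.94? No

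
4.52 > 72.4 False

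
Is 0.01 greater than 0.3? No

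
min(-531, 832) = -531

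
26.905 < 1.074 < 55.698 False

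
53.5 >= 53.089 True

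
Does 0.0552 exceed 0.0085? Yes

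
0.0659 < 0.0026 False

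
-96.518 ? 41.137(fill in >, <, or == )<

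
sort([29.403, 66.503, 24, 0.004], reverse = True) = [66.503, 29.403, 24, 0.004]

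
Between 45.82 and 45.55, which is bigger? 45.82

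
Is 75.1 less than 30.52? No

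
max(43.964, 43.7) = 43.964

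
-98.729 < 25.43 True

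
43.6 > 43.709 False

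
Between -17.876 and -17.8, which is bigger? -17.8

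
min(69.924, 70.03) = 69.924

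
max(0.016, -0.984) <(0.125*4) True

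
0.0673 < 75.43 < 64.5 False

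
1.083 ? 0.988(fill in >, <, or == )>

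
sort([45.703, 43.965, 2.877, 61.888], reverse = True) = [61.888, 45.703, 43.965, 2.877]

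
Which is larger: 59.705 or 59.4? 59.705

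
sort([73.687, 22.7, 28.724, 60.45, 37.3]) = [22.7, 28.724, 37.3, 60.45, 73.687]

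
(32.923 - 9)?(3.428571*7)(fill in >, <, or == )<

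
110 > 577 False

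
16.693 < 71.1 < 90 True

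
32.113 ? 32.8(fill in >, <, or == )<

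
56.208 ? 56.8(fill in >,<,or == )<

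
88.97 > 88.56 True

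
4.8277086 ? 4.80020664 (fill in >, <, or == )>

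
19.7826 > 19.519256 True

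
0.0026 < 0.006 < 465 True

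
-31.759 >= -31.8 True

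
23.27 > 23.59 False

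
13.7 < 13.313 False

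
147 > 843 False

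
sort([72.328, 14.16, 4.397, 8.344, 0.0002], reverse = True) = [72.328, 14.16, 8.344, 4.397, 0.0002]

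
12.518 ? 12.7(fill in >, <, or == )<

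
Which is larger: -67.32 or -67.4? -67.32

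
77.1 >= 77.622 False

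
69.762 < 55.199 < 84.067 False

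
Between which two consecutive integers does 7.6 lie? 7 and 8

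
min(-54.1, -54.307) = -54.307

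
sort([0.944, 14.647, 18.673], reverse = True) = [18.673, 14.647, 0.944]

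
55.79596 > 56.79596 False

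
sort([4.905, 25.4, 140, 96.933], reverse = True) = [140, 96.933, 25.4, 4.905]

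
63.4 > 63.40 False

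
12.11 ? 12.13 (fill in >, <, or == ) <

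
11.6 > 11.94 False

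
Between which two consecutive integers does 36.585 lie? 36 and 37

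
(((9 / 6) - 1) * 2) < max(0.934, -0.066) False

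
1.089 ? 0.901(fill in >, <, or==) >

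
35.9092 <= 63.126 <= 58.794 False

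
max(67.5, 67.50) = 67.50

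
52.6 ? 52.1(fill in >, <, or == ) >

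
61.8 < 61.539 False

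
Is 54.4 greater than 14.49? Yes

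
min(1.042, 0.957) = 0.957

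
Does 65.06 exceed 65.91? No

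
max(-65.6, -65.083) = -65.083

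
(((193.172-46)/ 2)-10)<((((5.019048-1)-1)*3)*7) False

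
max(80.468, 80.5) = 80.5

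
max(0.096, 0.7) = 0.7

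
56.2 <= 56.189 False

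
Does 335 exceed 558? No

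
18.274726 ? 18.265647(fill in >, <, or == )>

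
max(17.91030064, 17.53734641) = 17.91030064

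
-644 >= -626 False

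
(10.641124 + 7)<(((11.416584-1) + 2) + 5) False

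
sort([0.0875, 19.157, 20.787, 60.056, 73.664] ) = [0.0875, 19.157, 20.787, 60.056, 73.664]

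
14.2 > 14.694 False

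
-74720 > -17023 False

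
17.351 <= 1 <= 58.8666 False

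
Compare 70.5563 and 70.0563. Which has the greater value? 70.5563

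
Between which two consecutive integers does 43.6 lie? 43 and 44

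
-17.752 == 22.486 False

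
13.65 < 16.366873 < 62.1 True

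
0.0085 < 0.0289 True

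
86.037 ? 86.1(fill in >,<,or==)<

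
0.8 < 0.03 False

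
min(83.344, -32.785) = -32.785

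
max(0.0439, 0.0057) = 0.0439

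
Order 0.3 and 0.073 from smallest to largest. 0.073,0.3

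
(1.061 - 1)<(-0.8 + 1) True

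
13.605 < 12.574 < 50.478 False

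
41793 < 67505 True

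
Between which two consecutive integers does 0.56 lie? 0 and 1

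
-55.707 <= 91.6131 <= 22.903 False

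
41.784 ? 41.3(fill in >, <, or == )>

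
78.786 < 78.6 False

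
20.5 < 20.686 True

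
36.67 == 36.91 False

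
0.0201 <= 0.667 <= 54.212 True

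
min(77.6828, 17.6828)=17.6828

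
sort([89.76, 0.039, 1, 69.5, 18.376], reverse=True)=[89.76, 69.5, 18.376, 1, 0.039]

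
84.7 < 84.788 True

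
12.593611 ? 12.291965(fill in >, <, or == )>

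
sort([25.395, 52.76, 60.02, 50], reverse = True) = [60.02, 52.76, 50, 25.395]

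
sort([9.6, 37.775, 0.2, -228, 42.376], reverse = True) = [42.376, 37.775, 9.6, 0.2, -228]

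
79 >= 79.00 True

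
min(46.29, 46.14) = 46.14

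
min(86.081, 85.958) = 85.958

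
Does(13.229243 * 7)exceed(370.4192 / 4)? No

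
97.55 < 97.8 True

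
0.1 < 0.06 False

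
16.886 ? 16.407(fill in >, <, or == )>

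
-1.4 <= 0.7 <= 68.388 True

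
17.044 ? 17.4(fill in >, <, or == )<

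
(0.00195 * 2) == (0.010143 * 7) False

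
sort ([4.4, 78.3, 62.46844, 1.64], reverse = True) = [78.3, 62.46844, 4.4, 1.64]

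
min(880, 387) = 387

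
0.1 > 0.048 True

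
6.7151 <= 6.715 False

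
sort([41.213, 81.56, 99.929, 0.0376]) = [0.0376, 41.213, 81.56, 99.929]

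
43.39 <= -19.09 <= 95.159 False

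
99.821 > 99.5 True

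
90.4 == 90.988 False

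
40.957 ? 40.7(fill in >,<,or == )>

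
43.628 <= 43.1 False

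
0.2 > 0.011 True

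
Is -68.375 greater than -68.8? Yes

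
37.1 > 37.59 False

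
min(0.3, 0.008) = 0.008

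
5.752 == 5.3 False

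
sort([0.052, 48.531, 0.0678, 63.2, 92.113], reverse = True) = [92.113, 63.2, 48.531, 0.0678, 0.052]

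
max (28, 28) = 28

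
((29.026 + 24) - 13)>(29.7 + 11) False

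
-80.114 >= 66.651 False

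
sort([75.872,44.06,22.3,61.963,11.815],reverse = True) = [75.872,61.963,44.06,22.3,11.815]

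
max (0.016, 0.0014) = 0.016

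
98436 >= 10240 True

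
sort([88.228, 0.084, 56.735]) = [0.084, 56.735, 88.228]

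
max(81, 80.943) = 81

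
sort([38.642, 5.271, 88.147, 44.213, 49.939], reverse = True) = [88.147, 49.939, 44.213, 38.642, 5.271]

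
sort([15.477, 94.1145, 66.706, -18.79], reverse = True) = [94.1145, 66.706, 15.477, -18.79]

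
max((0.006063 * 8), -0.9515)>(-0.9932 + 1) True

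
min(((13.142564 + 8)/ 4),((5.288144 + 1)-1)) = 5.285641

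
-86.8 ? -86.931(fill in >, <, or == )>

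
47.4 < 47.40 False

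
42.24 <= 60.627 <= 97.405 True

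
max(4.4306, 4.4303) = 4.4306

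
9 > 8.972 True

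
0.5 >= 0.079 True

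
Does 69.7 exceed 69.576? Yes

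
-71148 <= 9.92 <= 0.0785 False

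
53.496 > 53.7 False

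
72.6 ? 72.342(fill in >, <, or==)>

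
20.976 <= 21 True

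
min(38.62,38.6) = 38.6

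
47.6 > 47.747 False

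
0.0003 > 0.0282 False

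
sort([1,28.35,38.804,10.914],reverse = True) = [38.804,28.35,10.914,1]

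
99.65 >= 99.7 False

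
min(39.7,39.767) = 39.7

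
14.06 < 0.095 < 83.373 False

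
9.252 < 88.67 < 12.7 False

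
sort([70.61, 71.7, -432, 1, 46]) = [-432, 1, 46, 70.61, 71.7]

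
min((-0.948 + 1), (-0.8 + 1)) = 0.052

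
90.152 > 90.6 False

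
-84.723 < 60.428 True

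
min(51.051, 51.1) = 51.051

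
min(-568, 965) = -568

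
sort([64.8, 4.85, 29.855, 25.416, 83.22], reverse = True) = [83.22, 64.8, 29.855, 25.416, 4.85]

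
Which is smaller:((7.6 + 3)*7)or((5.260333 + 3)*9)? ((7.6 + 3)*7)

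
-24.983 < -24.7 True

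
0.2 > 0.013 True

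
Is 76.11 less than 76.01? No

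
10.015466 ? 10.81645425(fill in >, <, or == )<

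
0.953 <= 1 True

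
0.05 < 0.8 True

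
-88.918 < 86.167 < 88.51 True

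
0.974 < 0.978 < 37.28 True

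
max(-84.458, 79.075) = 79.075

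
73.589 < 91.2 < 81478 True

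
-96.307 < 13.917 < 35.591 True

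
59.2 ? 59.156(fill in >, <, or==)>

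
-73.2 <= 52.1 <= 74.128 True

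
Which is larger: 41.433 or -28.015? 41.433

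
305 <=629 True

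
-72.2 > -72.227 True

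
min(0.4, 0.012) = 0.012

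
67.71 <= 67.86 True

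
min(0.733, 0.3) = 0.3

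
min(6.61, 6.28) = 6.28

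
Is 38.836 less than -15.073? No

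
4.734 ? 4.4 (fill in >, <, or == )>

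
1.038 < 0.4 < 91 False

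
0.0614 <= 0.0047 False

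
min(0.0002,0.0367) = 0.0002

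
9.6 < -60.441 False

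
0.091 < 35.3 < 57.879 True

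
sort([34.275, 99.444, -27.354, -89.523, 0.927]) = [-89.523, -27.354, 0.927, 34.275, 99.444]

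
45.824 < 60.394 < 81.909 True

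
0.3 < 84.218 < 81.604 False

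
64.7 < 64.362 False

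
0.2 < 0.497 True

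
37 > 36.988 True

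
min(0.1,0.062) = 0.062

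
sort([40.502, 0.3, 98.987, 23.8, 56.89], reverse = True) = [98.987, 56.89, 40.502, 23.8, 0.3]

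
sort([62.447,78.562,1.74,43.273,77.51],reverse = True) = [78.562,77.51,62.447,43.273,1.74]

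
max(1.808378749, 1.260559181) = 1.808378749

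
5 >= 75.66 False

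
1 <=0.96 False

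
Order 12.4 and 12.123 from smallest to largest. 12.123, 12.4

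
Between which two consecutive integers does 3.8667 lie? 3 and 4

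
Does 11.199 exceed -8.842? Yes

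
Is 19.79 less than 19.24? No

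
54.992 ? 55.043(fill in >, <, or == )<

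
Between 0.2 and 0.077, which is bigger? 0.2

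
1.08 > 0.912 True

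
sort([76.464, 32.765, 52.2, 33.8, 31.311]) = [31.311, 32.765, 33.8, 52.2, 76.464]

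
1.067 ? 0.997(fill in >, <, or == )>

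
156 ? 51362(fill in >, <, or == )<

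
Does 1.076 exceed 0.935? Yes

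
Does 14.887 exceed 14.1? Yes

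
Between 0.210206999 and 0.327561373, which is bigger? 0.327561373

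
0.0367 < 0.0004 False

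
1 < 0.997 False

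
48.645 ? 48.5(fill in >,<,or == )>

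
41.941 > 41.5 True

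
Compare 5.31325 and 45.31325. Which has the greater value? 45.31325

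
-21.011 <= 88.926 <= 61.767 False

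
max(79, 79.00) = 79.00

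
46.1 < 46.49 True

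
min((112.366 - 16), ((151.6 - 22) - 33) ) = 96.366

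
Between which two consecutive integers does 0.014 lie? 0 and 1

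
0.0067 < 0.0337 True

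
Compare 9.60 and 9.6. They are equal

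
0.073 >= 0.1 False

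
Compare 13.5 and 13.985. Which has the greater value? 13.985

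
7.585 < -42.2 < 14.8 False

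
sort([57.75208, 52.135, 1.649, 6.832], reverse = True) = [57.75208, 52.135, 6.832, 1.649]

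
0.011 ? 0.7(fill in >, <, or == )<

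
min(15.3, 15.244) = 15.244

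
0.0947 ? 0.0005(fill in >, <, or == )>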